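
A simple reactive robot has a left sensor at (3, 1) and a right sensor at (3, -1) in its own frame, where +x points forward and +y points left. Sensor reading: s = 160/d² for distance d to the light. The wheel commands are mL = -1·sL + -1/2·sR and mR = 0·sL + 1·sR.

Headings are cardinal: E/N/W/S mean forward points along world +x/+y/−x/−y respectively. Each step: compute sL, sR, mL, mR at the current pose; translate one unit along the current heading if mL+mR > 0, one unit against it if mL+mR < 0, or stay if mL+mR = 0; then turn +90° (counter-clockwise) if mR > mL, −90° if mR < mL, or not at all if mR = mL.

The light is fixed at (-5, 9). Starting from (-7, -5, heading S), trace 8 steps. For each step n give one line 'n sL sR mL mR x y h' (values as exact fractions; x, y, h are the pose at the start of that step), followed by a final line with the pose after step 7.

n=0: pose=(-7,-5,S); sL=16/29, sR=80/149; mL=-3544/4321, mR=80/149; mL+mR=-1224/4321 → advance -1; mR−mL=5864/4321 → turn +1·90°
n=1: pose=(-7,-4,E); sL=32/29, sR=160/197; mL=-8624/5713, mR=160/197; mL+mR=-3984/5713 → advance -1; mR−mL=13264/5713 → turn +1·90°
n=2: pose=(-8,-4,N); sL=40/29, sR=20/13; mL=-810/377, mR=20/13; mL+mR=-230/377 → advance -1; mR−mL=1390/377 → turn +1·90°
n=3: pose=(-8,-5,W); sL=160/261, sR=32/41; mL=-10736/10701, mR=32/41; mL+mR=-2384/10701 → advance -1; mR−mL=19088/10701 → turn +1·90°
n=4: pose=(-7,-5,S); sL=16/29, sR=80/149; mL=-3544/4321, mR=80/149; mL+mR=-1224/4321 → advance -1; mR−mL=5864/4321 → turn +1·90°
n=5: pose=(-7,-4,E); sL=32/29, sR=160/197; mL=-8624/5713, mR=160/197; mL+mR=-3984/5713 → advance -1; mR−mL=13264/5713 → turn +1·90°
n=6: pose=(-8,-4,N); sL=40/29, sR=20/13; mL=-810/377, mR=20/13; mL+mR=-230/377 → advance -1; mR−mL=1390/377 → turn +1·90°
n=7: pose=(-8,-5,W); sL=160/261, sR=32/41; mL=-10736/10701, mR=32/41; mL+mR=-2384/10701 → advance -1; mR−mL=19088/10701 → turn +1·90°

0 16/29 80/149 -3544/4321 80/149 -7 -5 S
1 32/29 160/197 -8624/5713 160/197 -7 -4 E
2 40/29 20/13 -810/377 20/13 -8 -4 N
3 160/261 32/41 -10736/10701 32/41 -8 -5 W
4 16/29 80/149 -3544/4321 80/149 -7 -5 S
5 32/29 160/197 -8624/5713 160/197 -7 -4 E
6 40/29 20/13 -810/377 20/13 -8 -4 N
7 160/261 32/41 -10736/10701 32/41 -8 -5 W
final -7 -5 S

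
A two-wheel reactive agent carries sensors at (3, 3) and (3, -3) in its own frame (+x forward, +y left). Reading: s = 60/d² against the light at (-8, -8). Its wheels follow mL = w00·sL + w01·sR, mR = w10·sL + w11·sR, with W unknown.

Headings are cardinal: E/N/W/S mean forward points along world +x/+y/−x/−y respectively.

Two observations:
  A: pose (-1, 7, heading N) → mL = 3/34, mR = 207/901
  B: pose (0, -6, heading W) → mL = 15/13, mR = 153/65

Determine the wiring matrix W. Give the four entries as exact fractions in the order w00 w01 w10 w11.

1/2 0 1/2 1

obs A: pose=(-1,7,N) → sL=3/17, sR=15/106, mL=3/34, mR=207/901
obs B: pose=(0,-6,W) → sL=30/13, sR=6/5, mL=15/13, mR=153/65
sensor matrix S = [[3/17, 15/106], [30/13, 6/5]]; det S = -6723/58565
solve [mL_A; mL_B] = S·[w00; w01] and [mR_A; mR_B] = S·[w10; w11]:
  w00 = 1/2, w01 = 0, w10 = 1/2, w11 = 1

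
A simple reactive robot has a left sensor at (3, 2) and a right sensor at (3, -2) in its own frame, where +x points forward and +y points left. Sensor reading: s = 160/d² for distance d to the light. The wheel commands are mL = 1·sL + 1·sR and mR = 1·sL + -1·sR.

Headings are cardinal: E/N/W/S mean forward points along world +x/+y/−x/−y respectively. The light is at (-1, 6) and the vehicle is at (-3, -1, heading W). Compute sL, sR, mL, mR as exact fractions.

left sensor world pos  = (-6, -3); dL² = 106
right sensor world pos = (-6, 1); dR² = 50
sL = 160/106 = 80/53
sR = 160/50 = 16/5
mL = 1·sL + 1·sR = 1248/265
mR = 1·sL + -1·sR = -448/265

80/53 16/5 1248/265 -448/265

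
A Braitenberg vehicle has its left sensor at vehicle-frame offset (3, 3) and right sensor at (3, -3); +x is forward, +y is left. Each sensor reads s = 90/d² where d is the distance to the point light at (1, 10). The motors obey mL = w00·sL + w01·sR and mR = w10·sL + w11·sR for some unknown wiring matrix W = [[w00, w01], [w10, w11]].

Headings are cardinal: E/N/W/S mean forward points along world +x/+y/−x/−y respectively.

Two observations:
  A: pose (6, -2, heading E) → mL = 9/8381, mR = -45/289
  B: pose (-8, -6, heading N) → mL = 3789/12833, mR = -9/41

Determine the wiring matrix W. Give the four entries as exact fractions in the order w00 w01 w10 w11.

obs A: pose=(6,-2,E) → sL=18/29, sR=90/289, mL=9/8381, mR=-45/289
obs B: pose=(-8,-6,N) → sL=90/313, sR=18/41, mL=3789/12833, mR=-9/41
sensor matrix S = [[18/29, 90/289], [90/313, 18/41]]; det S = 19677168/107553373
solve [mL_A; mL_B] = S·[w00; w01] and [mR_A; mR_B] = S·[w10; w11]:
  w00 = -1/2, w01 = 1, w10 = 0, w11 = -1/2

-1/2 1 0 -1/2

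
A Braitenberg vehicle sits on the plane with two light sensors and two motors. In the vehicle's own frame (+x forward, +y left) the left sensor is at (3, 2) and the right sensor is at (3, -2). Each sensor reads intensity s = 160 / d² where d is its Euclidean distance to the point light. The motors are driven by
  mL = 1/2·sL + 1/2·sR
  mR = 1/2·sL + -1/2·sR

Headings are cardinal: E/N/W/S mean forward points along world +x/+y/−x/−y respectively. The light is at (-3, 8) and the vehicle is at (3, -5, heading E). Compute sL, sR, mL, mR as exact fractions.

80/101 80/153 10160/15453 2080/15453

left sensor world pos  = (6, -3); dL² = 202
right sensor world pos = (6, -7); dR² = 306
sL = 160/202 = 80/101
sR = 160/306 = 80/153
mL = 1/2·sL + 1/2·sR = 10160/15453
mR = 1/2·sL + -1/2·sR = 2080/15453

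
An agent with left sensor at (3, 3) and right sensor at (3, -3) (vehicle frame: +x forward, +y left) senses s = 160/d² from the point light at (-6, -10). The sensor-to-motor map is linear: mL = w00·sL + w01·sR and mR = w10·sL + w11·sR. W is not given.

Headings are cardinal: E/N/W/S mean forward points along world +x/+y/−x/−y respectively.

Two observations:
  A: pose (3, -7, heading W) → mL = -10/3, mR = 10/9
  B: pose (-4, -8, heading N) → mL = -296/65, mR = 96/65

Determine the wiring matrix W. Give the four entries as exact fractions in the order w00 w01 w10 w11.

obs A: pose=(3,-7,W) → sL=40/9, sR=20/9, mL=-10/3, mR=10/9
obs B: pose=(-4,-8,N) → sL=80/13, sR=16/5, mL=-296/65, mR=96/65
sensor matrix S = [[40/9, 20/9], [80/13, 16/5]]; det S = 64/117
solve [mL_A; mL_B] = S·[w00; w01] and [mR_A; mR_B] = S·[w10; w11]:
  w00 = -1, w01 = 1/2, w10 = 1/2, w11 = -1/2

-1 1/2 1/2 -1/2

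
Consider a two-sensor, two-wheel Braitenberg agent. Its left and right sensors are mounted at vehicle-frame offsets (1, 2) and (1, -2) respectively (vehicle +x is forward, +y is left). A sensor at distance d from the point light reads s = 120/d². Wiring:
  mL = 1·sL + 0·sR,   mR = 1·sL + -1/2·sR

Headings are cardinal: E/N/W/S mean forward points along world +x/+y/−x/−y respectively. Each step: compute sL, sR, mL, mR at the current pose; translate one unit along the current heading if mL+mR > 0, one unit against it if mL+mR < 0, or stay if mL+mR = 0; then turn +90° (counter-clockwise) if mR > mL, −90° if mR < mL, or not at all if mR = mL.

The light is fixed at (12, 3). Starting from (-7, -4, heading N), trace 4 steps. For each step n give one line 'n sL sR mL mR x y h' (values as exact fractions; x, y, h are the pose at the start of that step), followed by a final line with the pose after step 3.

n=0: pose=(-7,-4,N); sL=40/159, sR=24/65; mL=40/159, mR=692/10335; mL+mR=3292/10335 → advance +1; mR−mL=-12/65 → turn -1·90°
n=1: pose=(-7,-3,E); sL=6/17, sR=30/97; mL=6/17, mR=327/1649; mL+mR=909/1649 → advance +1; mR−mL=-15/97 → turn -1·90°
n=2: pose=(-6,-3,S); sL=24/61, sR=120/449; mL=24/61, mR=7116/27389; mL+mR=17892/27389 → advance +1; mR−mL=-60/449 → turn -1·90°
n=3: pose=(-6,-4,W); sL=60/221, sR=60/193; mL=60/221, mR=4950/42653; mL+mR=16530/42653 → advance +1; mR−mL=-30/193 → turn -1·90°

0 40/159 24/65 40/159 692/10335 -7 -4 N
1 6/17 30/97 6/17 327/1649 -7 -3 E
2 24/61 120/449 24/61 7116/27389 -6 -3 S
3 60/221 60/193 60/221 4950/42653 -6 -4 W
final -7 -4 N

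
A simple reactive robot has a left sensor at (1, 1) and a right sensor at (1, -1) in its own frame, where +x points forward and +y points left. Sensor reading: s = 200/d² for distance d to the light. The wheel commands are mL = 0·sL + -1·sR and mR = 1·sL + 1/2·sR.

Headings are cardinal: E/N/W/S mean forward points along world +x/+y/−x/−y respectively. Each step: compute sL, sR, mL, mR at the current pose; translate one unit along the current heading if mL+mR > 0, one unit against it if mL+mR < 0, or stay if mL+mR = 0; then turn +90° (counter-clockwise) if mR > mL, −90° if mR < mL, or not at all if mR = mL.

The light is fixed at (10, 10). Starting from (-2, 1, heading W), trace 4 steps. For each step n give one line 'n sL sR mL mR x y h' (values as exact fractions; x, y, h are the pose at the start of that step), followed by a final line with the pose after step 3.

0 200/269 200/233 -200/233 73500/62677 -2 1 W
1 50/61 25/37 -25/37 5225/4514 -3 1 S
2 8/9 40/53 -40/53 604/477 -3 0 E
3 4/5 100/101 -100/101 654/505 -2 0 N
final -2 1 W

n=0: pose=(-2,1,W); sL=200/269, sR=200/233; mL=-200/233, mR=73500/62677; mL+mR=19700/62677 → advance +1; mR−mL=127300/62677 → turn +1·90°
n=1: pose=(-3,1,S); sL=50/61, sR=25/37; mL=-25/37, mR=5225/4514; mL+mR=2175/4514 → advance +1; mR−mL=8275/4514 → turn +1·90°
n=2: pose=(-3,0,E); sL=8/9, sR=40/53; mL=-40/53, mR=604/477; mL+mR=244/477 → advance +1; mR−mL=964/477 → turn +1·90°
n=3: pose=(-2,0,N); sL=4/5, sR=100/101; mL=-100/101, mR=654/505; mL+mR=154/505 → advance +1; mR−mL=1154/505 → turn +1·90°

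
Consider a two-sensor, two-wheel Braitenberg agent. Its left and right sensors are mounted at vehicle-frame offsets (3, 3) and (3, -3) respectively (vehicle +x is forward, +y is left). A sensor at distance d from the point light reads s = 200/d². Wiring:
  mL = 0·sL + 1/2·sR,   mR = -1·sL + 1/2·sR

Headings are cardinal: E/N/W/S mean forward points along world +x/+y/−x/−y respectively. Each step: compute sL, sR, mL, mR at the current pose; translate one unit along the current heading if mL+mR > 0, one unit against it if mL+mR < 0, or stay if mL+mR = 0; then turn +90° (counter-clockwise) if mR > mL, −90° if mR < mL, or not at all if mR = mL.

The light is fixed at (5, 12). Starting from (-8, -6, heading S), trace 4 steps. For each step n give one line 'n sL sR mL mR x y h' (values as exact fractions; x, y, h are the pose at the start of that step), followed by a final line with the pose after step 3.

n=0: pose=(-8,-6,S); sL=200/541, sR=200/697; mL=100/697, mR=-85300/377077; mL+mR=-31200/377077 → advance -1; mR−mL=-200/541 → turn -1·90°
n=1: pose=(-8,-5,W); sL=25/82, sR=50/113; mL=25/113, mR=-775/9266; mL+mR=1275/9266 → advance +1; mR−mL=-25/82 → turn -1·90°
n=2: pose=(-9,-5,N); sL=40/97, sR=200/317; mL=100/317, mR=-2980/30749; mL+mR=6720/30749 → advance +1; mR−mL=-40/97 → turn -1·90°
n=3: pose=(-9,-4,E); sL=20/29, sR=100/241; mL=50/241, mR=-3370/6989; mL+mR=-1920/6989 → advance -1; mR−mL=-20/29 → turn -1·90°

0 200/541 200/697 100/697 -85300/377077 -8 -6 S
1 25/82 50/113 25/113 -775/9266 -8 -5 W
2 40/97 200/317 100/317 -2980/30749 -9 -5 N
3 20/29 100/241 50/241 -3370/6989 -9 -4 E
final -10 -4 S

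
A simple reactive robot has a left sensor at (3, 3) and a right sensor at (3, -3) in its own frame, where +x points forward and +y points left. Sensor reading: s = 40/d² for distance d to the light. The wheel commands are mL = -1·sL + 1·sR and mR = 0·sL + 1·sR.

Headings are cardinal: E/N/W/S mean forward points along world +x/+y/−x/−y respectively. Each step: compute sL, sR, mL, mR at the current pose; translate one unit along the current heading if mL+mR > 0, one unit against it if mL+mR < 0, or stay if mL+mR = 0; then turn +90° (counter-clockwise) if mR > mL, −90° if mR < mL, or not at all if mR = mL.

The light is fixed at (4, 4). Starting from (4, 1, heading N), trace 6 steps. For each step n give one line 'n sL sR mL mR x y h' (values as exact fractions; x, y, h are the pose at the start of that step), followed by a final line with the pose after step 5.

n=0: pose=(4,1,N); sL=40/9, sR=40/9; mL=0, mR=40/9; mL+mR=40/9 → advance +1; mR−mL=40/9 → turn +1·90°
n=1: pose=(4,2,W); sL=20/17, sR=4; mL=48/17, mR=4; mL+mR=116/17 → advance +1; mR−mL=20/17 → turn +1·90°
n=2: pose=(3,2,S); sL=40/29, sR=40/41; mL=-480/1189, mR=40/41; mL+mR=680/1189 → advance +1; mR−mL=40/29 → turn +1·90°
n=3: pose=(3,1,E); sL=10, sR=1; mL=-9, mR=1; mL+mR=-8 → advance -1; mR−mL=10 → turn +1·90°
n=4: pose=(2,1,N); sL=8/5, sR=40; mL=192/5, mR=40; mL+mR=392/5 → advance +1; mR−mL=8/5 → turn +1·90°
n=5: pose=(2,2,W); sL=4/5, sR=20/13; mL=48/65, mR=20/13; mL+mR=148/65 → advance +1; mR−mL=4/5 → turn +1·90°

0 40/9 40/9 0 40/9 4 1 N
1 20/17 4 48/17 4 4 2 W
2 40/29 40/41 -480/1189 40/41 3 2 S
3 10 1 -9 1 3 1 E
4 8/5 40 192/5 40 2 1 N
5 4/5 20/13 48/65 20/13 2 2 W
final 1 2 S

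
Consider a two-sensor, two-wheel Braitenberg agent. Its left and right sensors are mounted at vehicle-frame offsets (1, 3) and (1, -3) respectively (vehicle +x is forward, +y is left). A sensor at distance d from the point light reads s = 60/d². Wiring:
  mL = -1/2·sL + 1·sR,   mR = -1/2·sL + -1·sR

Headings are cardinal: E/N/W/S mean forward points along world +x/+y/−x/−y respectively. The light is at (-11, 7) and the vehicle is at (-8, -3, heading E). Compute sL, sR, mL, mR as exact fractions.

12/13 12/37 -66/481 -378/481

left sensor world pos  = (-7, 0); dL² = 65
right sensor world pos = (-7, -6); dR² = 185
sL = 60/65 = 12/13
sR = 60/185 = 12/37
mL = -1/2·sL + 1·sR = -66/481
mR = -1/2·sL + -1·sR = -378/481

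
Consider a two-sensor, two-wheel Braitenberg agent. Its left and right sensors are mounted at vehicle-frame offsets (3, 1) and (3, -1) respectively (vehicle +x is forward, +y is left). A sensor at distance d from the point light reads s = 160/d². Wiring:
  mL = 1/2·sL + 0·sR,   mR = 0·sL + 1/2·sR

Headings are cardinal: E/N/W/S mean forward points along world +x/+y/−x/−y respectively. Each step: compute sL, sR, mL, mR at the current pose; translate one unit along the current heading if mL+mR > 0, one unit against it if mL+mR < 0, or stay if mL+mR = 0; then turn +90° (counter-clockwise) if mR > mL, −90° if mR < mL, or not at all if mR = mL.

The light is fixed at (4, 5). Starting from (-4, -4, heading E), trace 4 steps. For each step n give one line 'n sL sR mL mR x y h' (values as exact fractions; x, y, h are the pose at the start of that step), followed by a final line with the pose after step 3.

0 160/89 32/25 80/89 16/25 -4 -4 E
1 8/9 10/13 4/9 5/13 -3 -4 S
2 160/221 160/181 80/221 80/181 -3 -5 W
3 80/109 16/25 40/109 8/25 -4 -5 S
final -4 -6 W

n=0: pose=(-4,-4,E); sL=160/89, sR=32/25; mL=80/89, mR=16/25; mL+mR=3424/2225 → advance +1; mR−mL=-576/2225 → turn -1·90°
n=1: pose=(-3,-4,S); sL=8/9, sR=10/13; mL=4/9, mR=5/13; mL+mR=97/117 → advance +1; mR−mL=-7/117 → turn -1·90°
n=2: pose=(-3,-5,W); sL=160/221, sR=160/181; mL=80/221, mR=80/181; mL+mR=32160/40001 → advance +1; mR−mL=3200/40001 → turn +1·90°
n=3: pose=(-4,-5,S); sL=80/109, sR=16/25; mL=40/109, mR=8/25; mL+mR=1872/2725 → advance +1; mR−mL=-128/2725 → turn -1·90°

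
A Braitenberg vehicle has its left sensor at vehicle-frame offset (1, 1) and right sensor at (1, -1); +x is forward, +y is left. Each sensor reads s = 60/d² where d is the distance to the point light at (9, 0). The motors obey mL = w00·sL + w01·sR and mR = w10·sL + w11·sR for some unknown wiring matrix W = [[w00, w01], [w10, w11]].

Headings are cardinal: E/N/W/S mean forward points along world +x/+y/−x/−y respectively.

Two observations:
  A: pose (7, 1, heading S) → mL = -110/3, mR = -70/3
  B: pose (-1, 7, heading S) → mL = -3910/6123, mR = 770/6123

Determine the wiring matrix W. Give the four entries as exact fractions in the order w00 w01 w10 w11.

-1/2 -1 -1/2 1

obs A: pose=(7,1,S) → sL=60, sR=20/3, mL=-110/3, mR=-70/3
obs B: pose=(-1,7,S) → sL=20/39, sR=60/157, mL=-3910/6123, mR=770/6123
sensor matrix S = [[60, 20/3], [20/39, 60/157]]; det S = 358400/18369
solve [mL_A; mL_B] = S·[w00; w01] and [mR_A; mR_B] = S·[w10; w11]:
  w00 = -1/2, w01 = -1, w10 = -1/2, w11 = 1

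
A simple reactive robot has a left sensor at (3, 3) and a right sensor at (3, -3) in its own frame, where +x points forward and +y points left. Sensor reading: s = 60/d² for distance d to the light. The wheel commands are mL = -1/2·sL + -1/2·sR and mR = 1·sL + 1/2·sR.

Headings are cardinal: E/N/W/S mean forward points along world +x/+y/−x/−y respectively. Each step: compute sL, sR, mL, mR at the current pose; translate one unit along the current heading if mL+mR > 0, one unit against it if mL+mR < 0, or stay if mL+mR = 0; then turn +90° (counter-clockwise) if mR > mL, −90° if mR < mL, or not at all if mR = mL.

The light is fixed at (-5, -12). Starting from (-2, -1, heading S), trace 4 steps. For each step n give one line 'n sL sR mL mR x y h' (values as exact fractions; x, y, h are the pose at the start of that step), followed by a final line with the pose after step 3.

n=0: pose=(-2,-1,S); sL=3/5, sR=15/16; mL=-123/160, mR=171/160; mL+mR=3/10 → advance +1; mR−mL=147/80 → turn +1·90°
n=1: pose=(-2,-2,E); sL=12/41, sR=12/17; mL=-348/697, mR=450/697; mL+mR=6/41 → advance +1; mR−mL=798/697 → turn +1·90°
n=2: pose=(-1,-2,N); sL=6/17, sR=30/109; mL=-582/1853, mR=909/1853; mL+mR=3/17 → advance +1; mR−mL=1491/1853 → turn +1·90°
n=3: pose=(-1,-1,W); sL=12/13, sR=60/197; mL=-1572/2561, mR=2754/2561; mL+mR=6/13 → advance +1; mR−mL=4326/2561 → turn +1·90°

0 3/5 15/16 -123/160 171/160 -2 -1 S
1 12/41 12/17 -348/697 450/697 -2 -2 E
2 6/17 30/109 -582/1853 909/1853 -1 -2 N
3 12/13 60/197 -1572/2561 2754/2561 -1 -1 W
final -2 -1 S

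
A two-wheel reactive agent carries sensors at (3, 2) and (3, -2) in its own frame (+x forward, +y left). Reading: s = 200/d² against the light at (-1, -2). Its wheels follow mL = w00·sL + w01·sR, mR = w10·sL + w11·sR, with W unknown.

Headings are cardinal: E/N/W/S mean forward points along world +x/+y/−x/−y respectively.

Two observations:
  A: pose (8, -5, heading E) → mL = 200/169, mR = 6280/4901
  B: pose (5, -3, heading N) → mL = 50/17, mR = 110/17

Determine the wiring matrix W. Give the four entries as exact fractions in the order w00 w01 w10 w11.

obs A: pose=(8,-5,E) → sL=40/29, sR=200/169, mL=200/169, mR=6280/4901
obs B: pose=(5,-3,N) → sL=10, sR=50/17, mL=50/17, mR=110/17
sensor matrix S = [[40/29, 200/169], [10, 50/17]]; det S = -648000/83317
solve [mL_A; mL_B] = S·[w00; w01] and [mR_A; mR_B] = S·[w10; w11]:
  w00 = 0, w01 = 1, w10 = 1/2, w11 = 1/2

0 1 1/2 1/2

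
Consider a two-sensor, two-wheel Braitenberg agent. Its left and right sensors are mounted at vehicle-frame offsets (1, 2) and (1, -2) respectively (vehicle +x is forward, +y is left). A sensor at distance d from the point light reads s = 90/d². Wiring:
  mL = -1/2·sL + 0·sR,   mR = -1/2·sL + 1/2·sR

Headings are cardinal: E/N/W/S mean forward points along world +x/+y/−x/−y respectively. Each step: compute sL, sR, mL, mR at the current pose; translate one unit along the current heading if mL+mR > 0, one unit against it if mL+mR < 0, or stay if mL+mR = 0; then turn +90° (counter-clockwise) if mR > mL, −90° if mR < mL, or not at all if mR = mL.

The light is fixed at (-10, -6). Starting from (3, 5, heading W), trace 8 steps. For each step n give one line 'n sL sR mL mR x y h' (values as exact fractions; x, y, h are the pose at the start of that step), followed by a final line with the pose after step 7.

0 2/5 90/313 -1/5 -88/1565 3 5 W
1 45/178 45/122 -45/356 315/5429 4 5 S
2 90/421 18/65 -45/421 864/27365 4 6 E
3 9/29 45/197 -9/58 -234/5713 3 6 N
4 2/5 90/313 -1/5 -88/1565 3 5 W
5 45/178 45/122 -45/356 315/5429 4 5 S
6 90/421 18/65 -45/421 864/27365 4 6 E
7 9/29 45/197 -9/58 -234/5713 3 6 N
final 3 5 W

n=0: pose=(3,5,W); sL=2/5, sR=90/313; mL=-1/5, mR=-88/1565; mL+mR=-401/1565 → advance -1; mR−mL=45/313 → turn +1·90°
n=1: pose=(4,5,S); sL=45/178, sR=45/122; mL=-45/356, mR=315/5429; mL+mR=-1485/21716 → advance -1; mR−mL=45/244 → turn +1·90°
n=2: pose=(4,6,E); sL=90/421, sR=18/65; mL=-45/421, mR=864/27365; mL+mR=-2061/27365 → advance -1; mR−mL=9/65 → turn +1·90°
n=3: pose=(3,6,N); sL=9/29, sR=45/197; mL=-9/58, mR=-234/5713; mL+mR=-2241/11426 → advance -1; mR−mL=45/394 → turn +1·90°
n=4: pose=(3,5,W); sL=2/5, sR=90/313; mL=-1/5, mR=-88/1565; mL+mR=-401/1565 → advance -1; mR−mL=45/313 → turn +1·90°
n=5: pose=(4,5,S); sL=45/178, sR=45/122; mL=-45/356, mR=315/5429; mL+mR=-1485/21716 → advance -1; mR−mL=45/244 → turn +1·90°
n=6: pose=(4,6,E); sL=90/421, sR=18/65; mL=-45/421, mR=864/27365; mL+mR=-2061/27365 → advance -1; mR−mL=9/65 → turn +1·90°
n=7: pose=(3,6,N); sL=9/29, sR=45/197; mL=-9/58, mR=-234/5713; mL+mR=-2241/11426 → advance -1; mR−mL=45/394 → turn +1·90°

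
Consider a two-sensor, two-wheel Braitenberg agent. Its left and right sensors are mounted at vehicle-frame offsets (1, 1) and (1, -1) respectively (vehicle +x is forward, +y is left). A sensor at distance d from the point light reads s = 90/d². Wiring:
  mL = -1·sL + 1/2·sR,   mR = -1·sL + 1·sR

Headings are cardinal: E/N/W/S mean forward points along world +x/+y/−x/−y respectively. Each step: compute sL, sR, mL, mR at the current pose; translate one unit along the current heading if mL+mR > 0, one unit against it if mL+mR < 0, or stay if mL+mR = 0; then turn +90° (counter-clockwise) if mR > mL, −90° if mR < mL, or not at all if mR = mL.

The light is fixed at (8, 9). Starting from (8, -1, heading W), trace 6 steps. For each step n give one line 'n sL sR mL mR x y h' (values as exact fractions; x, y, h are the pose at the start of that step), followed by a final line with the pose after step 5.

n=0: pose=(8,-1,W); sL=45/61, sR=45/41; mL=-945/5002, mR=900/2501; mL+mR=855/5002 → advance +1; mR−mL=45/82 → turn +1·90°
n=1: pose=(7,-1,S); sL=90/121, sR=18/25; mL=-1161/3025, mR=-72/3025; mL+mR=-1233/3025 → advance -1; mR−mL=9/25 → turn +1·90°
n=2: pose=(7,0,E); sL=45/32, sR=9/10; mL=-153/160, mR=-81/160; mL+mR=-117/80 → advance -1; mR−mL=9/20 → turn +1·90°
n=3: pose=(6,0,N); sL=90/73, sR=18/13; mL=-513/949, mR=144/949; mL+mR=-369/949 → advance -1; mR−mL=9/13 → turn +1·90°
n=4: pose=(6,-1,W); sL=9/13, sR=1; mL=-5/26, mR=4/13; mL+mR=3/26 → advance +1; mR−mL=1/2 → turn +1·90°
n=5: pose=(5,-1,S); sL=18/25, sR=90/137; mL=-1341/3425, mR=-216/3425; mL+mR=-1557/3425 → advance -1; mR−mL=45/137 → turn +1·90°

0 45/61 45/41 -945/5002 900/2501 8 -1 W
1 90/121 18/25 -1161/3025 -72/3025 7 -1 S
2 45/32 9/10 -153/160 -81/160 7 0 E
3 90/73 18/13 -513/949 144/949 6 0 N
4 9/13 1 -5/26 4/13 6 -1 W
5 18/25 90/137 -1341/3425 -216/3425 5 -1 S
final 5 0 E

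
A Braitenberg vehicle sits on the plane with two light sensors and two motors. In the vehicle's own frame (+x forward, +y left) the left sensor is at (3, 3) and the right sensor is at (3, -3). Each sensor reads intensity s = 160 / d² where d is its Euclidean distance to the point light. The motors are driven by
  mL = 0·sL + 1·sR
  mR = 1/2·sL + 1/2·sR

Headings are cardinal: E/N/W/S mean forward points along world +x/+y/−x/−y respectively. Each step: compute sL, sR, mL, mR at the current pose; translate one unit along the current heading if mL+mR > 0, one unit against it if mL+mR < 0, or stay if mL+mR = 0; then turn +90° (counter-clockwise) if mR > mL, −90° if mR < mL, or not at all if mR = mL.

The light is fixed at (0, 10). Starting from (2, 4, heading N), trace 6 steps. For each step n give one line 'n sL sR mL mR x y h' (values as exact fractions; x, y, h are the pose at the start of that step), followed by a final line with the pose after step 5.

0 16 80/17 80/17 176/17 2 4 N
1 32/13 32 32 224/13 2 5 W
2 20 8 8 14 1 5 N
3 160/53 32 32 928/53 1 6 W
4 16 16 16 16 0 6 N
5 160/9 160/9 160/9 160/9 0 7 N
final 0 8 N

n=0: pose=(2,4,N); sL=16, sR=80/17; mL=80/17, mR=176/17; mL+mR=256/17 → advance +1; mR−mL=96/17 → turn +1·90°
n=1: pose=(2,5,W); sL=32/13, sR=32; mL=32, mR=224/13; mL+mR=640/13 → advance +1; mR−mL=-192/13 → turn -1·90°
n=2: pose=(1,5,N); sL=20, sR=8; mL=8, mR=14; mL+mR=22 → advance +1; mR−mL=6 → turn +1·90°
n=3: pose=(1,6,W); sL=160/53, sR=32; mL=32, mR=928/53; mL+mR=2624/53 → advance +1; mR−mL=-768/53 → turn -1·90°
n=4: pose=(0,6,N); sL=16, sR=16; mL=16, mR=16; mL+mR=32 → advance +1; mR−mL=0 → turn +0·90°
n=5: pose=(0,7,N); sL=160/9, sR=160/9; mL=160/9, mR=160/9; mL+mR=320/9 → advance +1; mR−mL=0 → turn +0·90°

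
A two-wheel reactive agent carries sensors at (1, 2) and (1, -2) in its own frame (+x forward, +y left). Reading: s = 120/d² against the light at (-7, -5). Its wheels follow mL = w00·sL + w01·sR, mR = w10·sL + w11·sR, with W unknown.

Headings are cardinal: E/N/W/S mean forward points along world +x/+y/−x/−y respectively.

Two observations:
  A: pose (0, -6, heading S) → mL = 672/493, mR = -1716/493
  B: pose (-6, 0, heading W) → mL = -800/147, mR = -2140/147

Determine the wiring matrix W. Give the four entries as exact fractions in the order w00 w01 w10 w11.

-1/2 1/2 -1 -1/2

obs A: pose=(0,-6,S) → sL=24/17, sR=120/29, mL=672/493, mR=-1716/493
obs B: pose=(-6,0,W) → sL=40/3, sR=120/49, mL=-800/147, mR=-2140/147
sensor matrix S = [[24/17, 120/29], [40/3, 120/49]]; det S = -1249280/24157
solve [mL_A; mL_B] = S·[w00; w01] and [mR_A; mR_B] = S·[w10; w11]:
  w00 = -1/2, w01 = 1/2, w10 = -1, w11 = -1/2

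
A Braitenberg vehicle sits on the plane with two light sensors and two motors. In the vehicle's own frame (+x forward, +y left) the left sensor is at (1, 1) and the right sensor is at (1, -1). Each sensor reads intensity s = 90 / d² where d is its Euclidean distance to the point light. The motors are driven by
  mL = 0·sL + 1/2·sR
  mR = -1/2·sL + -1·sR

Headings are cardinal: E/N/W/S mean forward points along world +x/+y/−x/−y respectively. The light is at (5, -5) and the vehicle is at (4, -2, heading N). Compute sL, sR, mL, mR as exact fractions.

left sensor world pos  = (3, -1); dL² = 20
right sensor world pos = (5, -1); dR² = 16
sL = 90/20 = 9/2
sR = 90/16 = 45/8
mL = 0·sL + 1/2·sR = 45/16
mR = -1/2·sL + -1·sR = -63/8

9/2 45/8 45/16 -63/8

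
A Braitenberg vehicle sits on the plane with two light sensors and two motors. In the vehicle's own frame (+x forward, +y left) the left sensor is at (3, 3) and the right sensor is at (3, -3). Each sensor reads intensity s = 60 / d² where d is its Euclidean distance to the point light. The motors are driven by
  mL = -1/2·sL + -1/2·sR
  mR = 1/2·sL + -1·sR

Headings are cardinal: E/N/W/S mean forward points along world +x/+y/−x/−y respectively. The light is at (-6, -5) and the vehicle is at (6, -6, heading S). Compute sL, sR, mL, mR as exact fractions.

left sensor world pos  = (9, -9); dL² = 241
right sensor world pos = (3, -9); dR² = 97
sL = 60/241 = 60/241
sR = 60/97 = 60/97
mL = -1/2·sL + -1/2·sR = -10140/23377
mR = 1/2·sL + -1·sR = -11550/23377

60/241 60/97 -10140/23377 -11550/23377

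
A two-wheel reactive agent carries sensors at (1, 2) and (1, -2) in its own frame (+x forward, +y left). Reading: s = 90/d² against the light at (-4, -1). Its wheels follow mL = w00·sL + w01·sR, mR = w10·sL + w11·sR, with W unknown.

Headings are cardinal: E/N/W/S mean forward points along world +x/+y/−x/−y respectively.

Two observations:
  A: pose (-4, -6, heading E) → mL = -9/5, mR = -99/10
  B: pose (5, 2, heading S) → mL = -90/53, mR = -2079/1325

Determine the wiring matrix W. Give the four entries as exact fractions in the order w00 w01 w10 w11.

0 -1 -1 -1/2

obs A: pose=(-4,-6,E) → sL=9, sR=9/5, mL=-9/5, mR=-99/10
obs B: pose=(5,2,S) → sL=18/25, sR=90/53, mL=-90/53, mR=-2079/1325
sensor matrix S = [[9, 9/5], [18/25, 90/53]]; det S = 92664/6625
solve [mL_A; mL_B] = S·[w00; w01] and [mR_A; mR_B] = S·[w10; w11]:
  w00 = 0, w01 = -1, w10 = -1, w11 = -1/2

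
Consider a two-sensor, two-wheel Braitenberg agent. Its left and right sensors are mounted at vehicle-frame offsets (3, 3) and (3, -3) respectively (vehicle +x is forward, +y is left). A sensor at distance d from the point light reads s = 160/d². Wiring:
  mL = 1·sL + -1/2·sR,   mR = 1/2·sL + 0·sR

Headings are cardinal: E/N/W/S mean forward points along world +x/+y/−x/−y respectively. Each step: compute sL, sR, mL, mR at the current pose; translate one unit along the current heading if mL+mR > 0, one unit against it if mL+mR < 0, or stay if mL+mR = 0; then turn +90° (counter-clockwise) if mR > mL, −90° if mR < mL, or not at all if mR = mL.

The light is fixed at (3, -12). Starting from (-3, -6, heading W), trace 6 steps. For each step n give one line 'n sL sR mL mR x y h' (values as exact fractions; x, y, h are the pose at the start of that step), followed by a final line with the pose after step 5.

0 16/9 80/81 104/81 8/9 -3 -6 W
1 160/181 160/97 1040/17557 80/181 -4 -6 N
2 40/29 4/5 142/145 20/29 -4 -5 W
3 160/221 32/25 464/5525 80/221 -5 -5 N
4 80/73 80/121 6760/8833 40/73 -5 -4 W
5 32/53 160/157 784/8321 16/53 -6 -4 N
final -6 -3 W

n=0: pose=(-3,-6,W); sL=16/9, sR=80/81; mL=104/81, mR=8/9; mL+mR=176/81 → advance +1; mR−mL=-32/81 → turn -1·90°
n=1: pose=(-4,-6,N); sL=160/181, sR=160/97; mL=1040/17557, mR=80/181; mL+mR=8800/17557 → advance +1; mR−mL=6720/17557 → turn +1·90°
n=2: pose=(-4,-5,W); sL=40/29, sR=4/5; mL=142/145, mR=20/29; mL+mR=242/145 → advance +1; mR−mL=-42/145 → turn -1·90°
n=3: pose=(-5,-5,N); sL=160/221, sR=32/25; mL=464/5525, mR=80/221; mL+mR=2464/5525 → advance +1; mR−mL=1536/5525 → turn +1·90°
n=4: pose=(-5,-4,W); sL=80/73, sR=80/121; mL=6760/8833, mR=40/73; mL+mR=11600/8833 → advance +1; mR−mL=-1920/8833 → turn -1·90°
n=5: pose=(-6,-4,N); sL=32/53, sR=160/157; mL=784/8321, mR=16/53; mL+mR=3296/8321 → advance +1; mR−mL=1728/8321 → turn +1·90°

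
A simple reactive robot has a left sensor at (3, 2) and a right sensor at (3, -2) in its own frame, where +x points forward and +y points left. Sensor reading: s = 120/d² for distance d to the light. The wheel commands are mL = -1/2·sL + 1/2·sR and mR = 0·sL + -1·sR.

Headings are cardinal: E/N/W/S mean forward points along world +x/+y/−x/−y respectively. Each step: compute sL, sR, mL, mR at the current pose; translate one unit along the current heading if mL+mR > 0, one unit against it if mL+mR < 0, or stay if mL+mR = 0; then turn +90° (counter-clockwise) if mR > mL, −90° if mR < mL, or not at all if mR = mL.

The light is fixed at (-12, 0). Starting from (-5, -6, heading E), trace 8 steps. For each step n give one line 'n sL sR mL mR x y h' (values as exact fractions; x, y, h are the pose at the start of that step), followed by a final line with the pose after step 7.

0 30/29 30/41 -180/1189 -30/41 -5 -6 E
1 24/29 120/97 576/2813 -120/97 -6 -6 S
2 60/29 20/3 200/87 -20/3 -6 -5 W
3 120/29 24/17 -672/493 -24/17 -5 -5 N
4 30/29 30/41 -180/1189 -30/41 -5 -6 E
5 24/29 120/97 576/2813 -120/97 -6 -6 S
6 60/29 20/3 200/87 -20/3 -6 -5 W
7 120/29 24/17 -672/493 -24/17 -5 -5 N
final -5 -6 E

n=0: pose=(-5,-6,E); sL=30/29, sR=30/41; mL=-180/1189, mR=-30/41; mL+mR=-1050/1189 → advance -1; mR−mL=-690/1189 → turn -1·90°
n=1: pose=(-6,-6,S); sL=24/29, sR=120/97; mL=576/2813, mR=-120/97; mL+mR=-2904/2813 → advance -1; mR−mL=-4056/2813 → turn -1·90°
n=2: pose=(-6,-5,W); sL=60/29, sR=20/3; mL=200/87, mR=-20/3; mL+mR=-380/87 → advance -1; mR−mL=-260/29 → turn -1·90°
n=3: pose=(-5,-5,N); sL=120/29, sR=24/17; mL=-672/493, mR=-24/17; mL+mR=-1368/493 → advance -1; mR−mL=-24/493 → turn -1·90°
n=4: pose=(-5,-6,E); sL=30/29, sR=30/41; mL=-180/1189, mR=-30/41; mL+mR=-1050/1189 → advance -1; mR−mL=-690/1189 → turn -1·90°
n=5: pose=(-6,-6,S); sL=24/29, sR=120/97; mL=576/2813, mR=-120/97; mL+mR=-2904/2813 → advance -1; mR−mL=-4056/2813 → turn -1·90°
n=6: pose=(-6,-5,W); sL=60/29, sR=20/3; mL=200/87, mR=-20/3; mL+mR=-380/87 → advance -1; mR−mL=-260/29 → turn -1·90°
n=7: pose=(-5,-5,N); sL=120/29, sR=24/17; mL=-672/493, mR=-24/17; mL+mR=-1368/493 → advance -1; mR−mL=-24/493 → turn -1·90°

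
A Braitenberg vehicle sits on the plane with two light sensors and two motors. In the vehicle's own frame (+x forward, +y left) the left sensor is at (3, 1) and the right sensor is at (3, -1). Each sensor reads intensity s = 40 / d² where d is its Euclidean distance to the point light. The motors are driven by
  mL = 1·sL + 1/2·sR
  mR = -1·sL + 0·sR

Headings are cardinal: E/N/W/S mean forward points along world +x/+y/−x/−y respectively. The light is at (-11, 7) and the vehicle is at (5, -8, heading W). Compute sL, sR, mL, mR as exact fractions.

left sensor world pos  = (2, -9); dL² = 425
right sensor world pos = (2, -7); dR² = 365
sL = 40/425 = 8/85
sR = 40/365 = 8/73
mL = 1·sL + 1/2·sR = 924/6205
mR = -1·sL + 0·sR = -8/85

8/85 8/73 924/6205 -8/85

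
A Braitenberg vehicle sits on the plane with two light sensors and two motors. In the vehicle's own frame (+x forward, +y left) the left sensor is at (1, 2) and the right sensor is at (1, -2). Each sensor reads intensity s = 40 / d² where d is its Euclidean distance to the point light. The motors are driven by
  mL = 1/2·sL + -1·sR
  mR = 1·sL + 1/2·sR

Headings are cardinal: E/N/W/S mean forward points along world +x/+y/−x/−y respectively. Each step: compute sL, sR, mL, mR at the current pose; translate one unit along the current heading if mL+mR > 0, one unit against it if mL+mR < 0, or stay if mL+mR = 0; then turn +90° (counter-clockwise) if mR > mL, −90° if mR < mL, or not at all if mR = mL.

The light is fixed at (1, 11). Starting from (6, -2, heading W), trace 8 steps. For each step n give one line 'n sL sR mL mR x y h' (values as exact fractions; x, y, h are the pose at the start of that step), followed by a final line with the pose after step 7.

n=0: pose=(6,-2,W); sL=40/241, sR=40/137; mL=-6900/33017, mR=10300/33017; mL+mR=3400/33017 → advance +1; mR−mL=17200/33017 → turn +1·90°
n=1: pose=(5,-2,S); sL=5/29, sR=1/5; mL=-33/290, mR=79/290; mL+mR=23/145 → advance +1; mR−mL=56/145 → turn +1·90°
n=2: pose=(5,-3,E); sL=40/169, sR=40/281; mL=-1140/47489, mR=14620/47489; mL+mR=13480/47489 → advance +1; mR−mL=15760/47489 → turn +1·90°
n=3: pose=(6,-3,N); sL=20/89, sR=20/109; mL=-690/9701, mR=3070/9701; mL+mR=2380/9701 → advance +1; mR−mL=3760/9701 → turn +1·90°
n=4: pose=(6,-2,W); sL=40/241, sR=40/137; mL=-6900/33017, mR=10300/33017; mL+mR=3400/33017 → advance +1; mR−mL=17200/33017 → turn +1·90°
n=5: pose=(5,-2,S); sL=5/29, sR=1/5; mL=-33/290, mR=79/290; mL+mR=23/145 → advance +1; mR−mL=56/145 → turn +1·90°
n=6: pose=(5,-3,E); sL=40/169, sR=40/281; mL=-1140/47489, mR=14620/47489; mL+mR=13480/47489 → advance +1; mR−mL=15760/47489 → turn +1·90°
n=7: pose=(6,-3,N); sL=20/89, sR=20/109; mL=-690/9701, mR=3070/9701; mL+mR=2380/9701 → advance +1; mR−mL=3760/9701 → turn +1·90°

0 40/241 40/137 -6900/33017 10300/33017 6 -2 W
1 5/29 1/5 -33/290 79/290 5 -2 S
2 40/169 40/281 -1140/47489 14620/47489 5 -3 E
3 20/89 20/109 -690/9701 3070/9701 6 -3 N
4 40/241 40/137 -6900/33017 10300/33017 6 -2 W
5 5/29 1/5 -33/290 79/290 5 -2 S
6 40/169 40/281 -1140/47489 14620/47489 5 -3 E
7 20/89 20/109 -690/9701 3070/9701 6 -3 N
final 6 -2 W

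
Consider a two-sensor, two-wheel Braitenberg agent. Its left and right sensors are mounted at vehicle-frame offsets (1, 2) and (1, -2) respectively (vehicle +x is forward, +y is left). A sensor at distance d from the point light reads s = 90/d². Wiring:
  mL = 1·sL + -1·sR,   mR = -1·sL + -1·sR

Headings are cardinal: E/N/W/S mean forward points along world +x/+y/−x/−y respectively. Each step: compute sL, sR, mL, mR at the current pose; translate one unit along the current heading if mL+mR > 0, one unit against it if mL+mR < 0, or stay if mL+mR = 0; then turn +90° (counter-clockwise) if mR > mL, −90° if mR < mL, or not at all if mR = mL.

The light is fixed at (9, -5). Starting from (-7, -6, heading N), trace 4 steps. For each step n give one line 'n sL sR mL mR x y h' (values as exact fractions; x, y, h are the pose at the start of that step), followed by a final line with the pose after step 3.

n=0: pose=(-7,-6,N); sL=5/18, sR=45/98; mL=-80/441, mR=-325/441; mL+mR=-45/49 → advance -1; mR−mL=-5/9 → turn -1·90°
n=1: pose=(-7,-7,E); sL=2/5, sR=90/241; mL=32/1205, mR=-932/1205; mL+mR=-180/241 → advance -1; mR−mL=-4/5 → turn -1·90°
n=2: pose=(-8,-7,S); sL=5/13, sR=9/37; mL=68/481, mR=-302/481; mL+mR=-18/37 → advance -1; mR−mL=-10/13 → turn -1·90°
n=3: pose=(-8,-6,W); sL=10/37, sR=18/65; mL=-16/2405, mR=-1316/2405; mL+mR=-36/65 → advance -1; mR−mL=-20/37 → turn -1·90°

0 5/18 45/98 -80/441 -325/441 -7 -6 N
1 2/5 90/241 32/1205 -932/1205 -7 -7 E
2 5/13 9/37 68/481 -302/481 -8 -7 S
3 10/37 18/65 -16/2405 -1316/2405 -8 -6 W
final -7 -6 N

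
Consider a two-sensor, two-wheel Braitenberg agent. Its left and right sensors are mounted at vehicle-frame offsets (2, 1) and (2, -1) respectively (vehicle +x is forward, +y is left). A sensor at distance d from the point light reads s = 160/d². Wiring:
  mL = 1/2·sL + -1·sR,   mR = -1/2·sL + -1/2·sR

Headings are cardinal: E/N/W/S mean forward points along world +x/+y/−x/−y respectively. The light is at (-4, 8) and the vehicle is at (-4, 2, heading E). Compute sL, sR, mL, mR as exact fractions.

160/29 160/53 -400/1537 -6560/1537

left sensor world pos  = (-2, 3); dL² = 29
right sensor world pos = (-2, 1); dR² = 53
sL = 160/29 = 160/29
sR = 160/53 = 160/53
mL = 1/2·sL + -1·sR = -400/1537
mR = -1/2·sL + -1/2·sR = -6560/1537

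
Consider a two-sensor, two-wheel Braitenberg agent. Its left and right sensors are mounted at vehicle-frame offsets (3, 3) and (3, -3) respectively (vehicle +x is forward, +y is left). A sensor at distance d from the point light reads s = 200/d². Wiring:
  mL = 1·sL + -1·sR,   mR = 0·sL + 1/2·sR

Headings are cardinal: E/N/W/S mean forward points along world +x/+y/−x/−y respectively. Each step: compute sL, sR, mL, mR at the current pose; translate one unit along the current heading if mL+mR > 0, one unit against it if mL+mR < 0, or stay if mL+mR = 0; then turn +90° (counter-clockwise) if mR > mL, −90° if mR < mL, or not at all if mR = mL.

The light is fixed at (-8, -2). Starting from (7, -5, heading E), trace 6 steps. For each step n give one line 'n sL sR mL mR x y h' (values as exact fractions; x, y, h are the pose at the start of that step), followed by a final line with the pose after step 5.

n=0: pose=(7,-5,E); sL=50/81, sR=5/9; mL=5/81, mR=5/18; mL+mR=55/162 → advance +1; mR−mL=35/162 → turn +1·90°
n=1: pose=(8,-5,N); sL=200/169, sR=200/361; mL=38400/61009, mR=100/361; mL+mR=55300/61009 → advance +1; mR−mL=-21500/61009 → turn -1·90°
n=2: pose=(8,-4,E); sL=100/181, sR=100/193; mL=1200/34933, mR=50/193; mL+mR=10250/34933 → advance +1; mR−mL=7850/34933 → turn +1·90°
n=3: pose=(9,-4,N); sL=200/197, sR=200/401; mL=40800/78997, mR=100/401; mL+mR=60500/78997 → advance +1; mR−mL=-21100/78997 → turn -1·90°
n=4: pose=(9,-3,E); sL=50/101, sR=25/52; mL=75/5252, mR=25/104; mL+mR=2675/10504 → advance +1; mR−mL=2375/10504 → turn +1·90°
n=5: pose=(10,-3,N); sL=200/229, sR=40/89; mL=8640/20381, mR=20/89; mL+mR=13220/20381 → advance +1; mR−mL=-4060/20381 → turn -1·90°

0 50/81 5/9 5/81 5/18 7 -5 E
1 200/169 200/361 38400/61009 100/361 8 -5 N
2 100/181 100/193 1200/34933 50/193 8 -4 E
3 200/197 200/401 40800/78997 100/401 9 -4 N
4 50/101 25/52 75/5252 25/104 9 -3 E
5 200/229 40/89 8640/20381 20/89 10 -3 N
final 10 -2 E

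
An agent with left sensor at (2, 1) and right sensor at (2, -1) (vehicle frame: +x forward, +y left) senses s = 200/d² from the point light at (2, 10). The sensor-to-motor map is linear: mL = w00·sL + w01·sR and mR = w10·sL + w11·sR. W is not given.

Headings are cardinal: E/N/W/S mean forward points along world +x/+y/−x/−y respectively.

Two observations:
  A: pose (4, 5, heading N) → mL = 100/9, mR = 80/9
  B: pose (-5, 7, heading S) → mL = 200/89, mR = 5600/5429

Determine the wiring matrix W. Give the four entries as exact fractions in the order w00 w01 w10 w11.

0 1 1 -1

obs A: pose=(4,5,N) → sL=20, sR=100/9, mL=100/9, mR=80/9
obs B: pose=(-5,7,S) → sL=200/61, sR=200/89, mL=200/89, mR=5600/5429
sensor matrix S = [[20, 100/9], [200/61, 200/89]]; det S = 416000/48861
solve [mL_A; mL_B] = S·[w00; w01] and [mR_A; mR_B] = S·[w10; w11]:
  w00 = 0, w01 = 1, w10 = 1, w11 = -1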